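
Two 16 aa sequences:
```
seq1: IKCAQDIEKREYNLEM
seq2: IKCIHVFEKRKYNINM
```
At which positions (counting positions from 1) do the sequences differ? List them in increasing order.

4, 5, 6, 7, 11, 14, 15

Scanning 1-based: 4: A/I; 5: Q/H; 6: D/V; 7: I/F; 11: E/K; 14: L/I; 15: E/N.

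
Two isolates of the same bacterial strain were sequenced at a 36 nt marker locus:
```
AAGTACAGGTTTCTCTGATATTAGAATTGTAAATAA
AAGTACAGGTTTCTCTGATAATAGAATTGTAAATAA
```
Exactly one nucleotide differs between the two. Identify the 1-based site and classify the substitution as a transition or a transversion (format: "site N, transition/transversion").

The sequences differ only at site 21: T→A (pyrimidine→purine), a transversion.

site 21, transversion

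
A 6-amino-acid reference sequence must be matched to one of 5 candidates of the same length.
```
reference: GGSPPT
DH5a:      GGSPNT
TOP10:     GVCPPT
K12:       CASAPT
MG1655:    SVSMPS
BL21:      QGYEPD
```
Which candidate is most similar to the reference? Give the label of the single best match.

Hamming distances to reference — DH5a: 1; TOP10: 2; K12: 3; MG1655: 4; BL21: 4.
Smallest is DH5a with 1 mismatch.

DH5a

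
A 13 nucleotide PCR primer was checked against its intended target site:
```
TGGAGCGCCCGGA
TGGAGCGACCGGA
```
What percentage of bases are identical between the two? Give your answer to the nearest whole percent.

92%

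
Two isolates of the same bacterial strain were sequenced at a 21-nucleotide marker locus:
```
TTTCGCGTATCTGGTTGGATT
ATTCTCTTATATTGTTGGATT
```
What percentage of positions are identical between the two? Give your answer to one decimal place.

76.2%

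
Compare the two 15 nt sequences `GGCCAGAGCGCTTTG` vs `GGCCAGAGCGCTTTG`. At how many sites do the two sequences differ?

0

The two sequences are identical at every position.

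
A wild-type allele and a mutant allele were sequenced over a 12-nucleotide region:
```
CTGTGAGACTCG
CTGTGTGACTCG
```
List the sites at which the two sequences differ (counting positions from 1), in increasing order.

6

Scanning 1-based: 6: A/T.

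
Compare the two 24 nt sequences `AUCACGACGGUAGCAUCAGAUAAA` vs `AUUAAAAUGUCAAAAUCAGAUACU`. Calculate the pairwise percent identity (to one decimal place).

58.3%

10 positions differ (3, 5, 6, 8, 10, 11, 13, 14, 23, 24), so 14 of 24 match: 14/24 = 58.33%.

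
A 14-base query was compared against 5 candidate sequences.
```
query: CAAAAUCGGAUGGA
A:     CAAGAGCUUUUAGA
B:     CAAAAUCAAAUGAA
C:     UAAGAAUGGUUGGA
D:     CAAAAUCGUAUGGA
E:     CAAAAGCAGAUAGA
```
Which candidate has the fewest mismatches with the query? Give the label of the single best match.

Hamming distances to query — A: 6; B: 3; C: 5; D: 1; E: 3.
Smallest is D with 1 mismatch.

D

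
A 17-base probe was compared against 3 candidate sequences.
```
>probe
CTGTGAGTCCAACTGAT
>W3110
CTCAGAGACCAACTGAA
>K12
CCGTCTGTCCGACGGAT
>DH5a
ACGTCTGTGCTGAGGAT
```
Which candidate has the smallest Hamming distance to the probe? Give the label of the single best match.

W3110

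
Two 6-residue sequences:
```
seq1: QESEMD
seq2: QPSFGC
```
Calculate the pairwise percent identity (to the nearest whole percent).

33%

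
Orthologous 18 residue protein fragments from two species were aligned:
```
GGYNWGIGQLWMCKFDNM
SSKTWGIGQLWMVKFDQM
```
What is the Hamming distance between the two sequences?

6

Mismatches (1-based): residue 1: G→S; residue 2: G→S; residue 3: Y→K; residue 4: N→T; residue 13: C→V; residue 17: N→Q.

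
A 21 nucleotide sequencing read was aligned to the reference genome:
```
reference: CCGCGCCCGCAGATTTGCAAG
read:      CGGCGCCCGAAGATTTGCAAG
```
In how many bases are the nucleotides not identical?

2

Mismatches (1-based): base 2: C→G; base 10: C→A.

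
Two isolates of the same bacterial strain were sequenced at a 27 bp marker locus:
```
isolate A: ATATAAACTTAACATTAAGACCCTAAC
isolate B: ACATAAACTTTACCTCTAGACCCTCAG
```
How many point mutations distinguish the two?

7

Comparing position by position, 7 bases differ: 2 (T/C), 11 (A/T), 14 (A/C), 16 (T/C), 17 (A/T), 25 (A/C), 27 (C/G).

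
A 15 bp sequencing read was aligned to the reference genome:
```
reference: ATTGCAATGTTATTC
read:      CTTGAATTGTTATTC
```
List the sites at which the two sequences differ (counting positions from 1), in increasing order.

1, 5, 7

Scanning 1-based: 1: A/C; 5: C/A; 7: A/T.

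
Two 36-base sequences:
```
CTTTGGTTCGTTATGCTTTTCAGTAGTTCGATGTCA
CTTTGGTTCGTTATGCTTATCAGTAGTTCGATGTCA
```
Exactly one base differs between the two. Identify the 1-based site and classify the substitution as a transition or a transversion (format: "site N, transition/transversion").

site 19, transversion

The sequences differ only at site 19: T→A (pyrimidine→purine), a transversion.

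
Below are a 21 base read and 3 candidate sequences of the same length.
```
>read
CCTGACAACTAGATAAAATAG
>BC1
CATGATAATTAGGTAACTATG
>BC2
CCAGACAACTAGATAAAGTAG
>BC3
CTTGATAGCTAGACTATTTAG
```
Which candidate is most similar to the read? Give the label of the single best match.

BC2

BC1 differs at 8 positions; BC2 differs at 2 positions; BC3 differs at 7 positions. The closest is BC2.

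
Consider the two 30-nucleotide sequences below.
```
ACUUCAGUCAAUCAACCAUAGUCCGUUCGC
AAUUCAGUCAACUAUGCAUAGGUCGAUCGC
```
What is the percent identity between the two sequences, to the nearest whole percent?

8 positions differ (2, 12, 13, 15, 16, 22, 23, 26), so 22 of 30 match: 22/30 = 73.33%.

73%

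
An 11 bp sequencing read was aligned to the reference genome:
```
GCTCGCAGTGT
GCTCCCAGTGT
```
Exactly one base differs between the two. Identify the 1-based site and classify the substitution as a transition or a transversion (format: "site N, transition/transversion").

site 5, transversion

The sequences differ only at site 5: G→C (purine→pyrimidine), a transversion.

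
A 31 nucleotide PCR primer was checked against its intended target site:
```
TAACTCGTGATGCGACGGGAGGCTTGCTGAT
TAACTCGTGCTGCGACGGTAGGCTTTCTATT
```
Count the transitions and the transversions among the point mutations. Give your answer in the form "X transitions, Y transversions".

1 transition, 4 transversions

Mismatches (1-based):
position 10: A→C (purine→pyrimidine, transversion)
position 19: G→T (purine→pyrimidine, transversion)
position 26: G→T (purine→pyrimidine, transversion)
position 29: G→A (purine→purine, transition)
position 30: A→T (purine→pyrimidine, transversion)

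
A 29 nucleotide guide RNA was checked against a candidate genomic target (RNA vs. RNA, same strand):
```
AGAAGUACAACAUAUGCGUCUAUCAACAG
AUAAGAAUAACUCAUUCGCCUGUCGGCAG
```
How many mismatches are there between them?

Comparing position by position, 10 sites differ: 2 (G/U), 6 (U/A), 8 (C/U), 12 (A/U), 13 (U/C), 16 (G/U), 19 (U/C), 22 (A/G), 25 (A/G), 26 (A/G).

10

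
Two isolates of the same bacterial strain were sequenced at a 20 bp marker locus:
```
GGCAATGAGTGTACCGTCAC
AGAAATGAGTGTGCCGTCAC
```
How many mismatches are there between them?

Mismatches (1-based): position 1: G→A; position 3: C→A; position 13: A→G.

3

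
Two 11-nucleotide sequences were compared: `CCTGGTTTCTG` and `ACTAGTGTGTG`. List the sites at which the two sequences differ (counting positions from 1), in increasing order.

Differences at site 1 (C→A), site 4 (G→A), site 7 (T→G), site 9 (C→G).

1, 4, 7, 9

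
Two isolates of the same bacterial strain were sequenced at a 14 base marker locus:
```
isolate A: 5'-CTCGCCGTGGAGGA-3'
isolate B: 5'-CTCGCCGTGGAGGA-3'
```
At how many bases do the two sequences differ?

No positions differ; the sequences are identical.

0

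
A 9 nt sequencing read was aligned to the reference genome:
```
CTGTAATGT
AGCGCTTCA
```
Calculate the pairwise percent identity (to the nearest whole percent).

11%

8 positions differ (1, 2, 3, 4, 5, 6, 8, 9), so 1 of 9 match: 1/9 = 11.11%.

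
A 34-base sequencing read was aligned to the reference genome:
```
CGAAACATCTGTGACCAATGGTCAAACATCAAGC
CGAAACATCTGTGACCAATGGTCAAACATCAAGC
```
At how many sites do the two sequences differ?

0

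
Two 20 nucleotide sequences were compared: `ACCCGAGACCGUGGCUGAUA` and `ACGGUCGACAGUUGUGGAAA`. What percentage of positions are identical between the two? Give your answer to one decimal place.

55.0%

Mismatches at positions 3, 4, 5, 6, 10, 13, 15, 16, 19 (1-based): 9 of 20.
Identical positions: 11/20 = 55% → 55.0%.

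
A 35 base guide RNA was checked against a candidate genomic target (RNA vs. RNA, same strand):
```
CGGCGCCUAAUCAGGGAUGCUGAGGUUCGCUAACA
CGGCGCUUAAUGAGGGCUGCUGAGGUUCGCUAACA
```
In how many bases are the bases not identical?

3

The sequences differ at bases 7, 12, 17 (1-based) — 3 in total.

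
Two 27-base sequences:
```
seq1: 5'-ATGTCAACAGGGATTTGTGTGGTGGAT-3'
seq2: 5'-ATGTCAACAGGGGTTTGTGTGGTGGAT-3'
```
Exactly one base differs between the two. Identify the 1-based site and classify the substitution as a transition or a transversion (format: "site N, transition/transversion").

site 13, transition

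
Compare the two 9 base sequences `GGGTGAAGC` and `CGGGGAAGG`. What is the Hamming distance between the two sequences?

Comparing position by position, 3 bases differ: 1 (G/C), 4 (T/G), 9 (C/G).

3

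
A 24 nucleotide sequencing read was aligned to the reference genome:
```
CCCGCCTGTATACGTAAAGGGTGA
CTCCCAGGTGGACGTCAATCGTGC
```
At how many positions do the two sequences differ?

The sequences differ at positions 2, 4, 6, 7, 10, 11, 16, 19, 20, 24 (1-based) — 10 in total.

10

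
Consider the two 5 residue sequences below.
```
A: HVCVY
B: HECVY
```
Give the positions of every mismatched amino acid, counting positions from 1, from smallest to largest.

2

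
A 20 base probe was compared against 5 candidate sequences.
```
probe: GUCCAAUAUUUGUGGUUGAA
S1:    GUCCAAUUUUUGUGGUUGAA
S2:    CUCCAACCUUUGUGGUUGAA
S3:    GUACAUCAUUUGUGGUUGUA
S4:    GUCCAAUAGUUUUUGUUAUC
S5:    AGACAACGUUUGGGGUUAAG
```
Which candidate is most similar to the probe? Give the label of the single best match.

S1 differs at 1 base; S2 differs at 3 bases; S3 differs at 4 bases; S4 differs at 6 bases; S5 differs at 8 bases. The closest is S1.

S1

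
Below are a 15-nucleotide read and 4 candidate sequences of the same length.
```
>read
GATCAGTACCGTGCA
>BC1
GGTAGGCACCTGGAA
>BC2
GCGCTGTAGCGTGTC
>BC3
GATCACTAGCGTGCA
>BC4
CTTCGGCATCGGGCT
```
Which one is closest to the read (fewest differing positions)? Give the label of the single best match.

BC1 differs at 7 positions; BC2 differs at 6 positions; BC3 differs at 2 positions; BC4 differs at 7 positions. The closest is BC3.

BC3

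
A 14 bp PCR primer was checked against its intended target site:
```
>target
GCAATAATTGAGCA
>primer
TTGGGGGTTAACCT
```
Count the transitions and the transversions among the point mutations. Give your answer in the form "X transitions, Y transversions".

Mismatches (1-based):
site 1: G→T (purine→pyrimidine, transversion)
site 2: C→T (pyrimidine→pyrimidine, transition)
site 3: A→G (purine→purine, transition)
site 4: A→G (purine→purine, transition)
site 5: T→G (pyrimidine→purine, transversion)
site 6: A→G (purine→purine, transition)
site 7: A→G (purine→purine, transition)
site 10: G→A (purine→purine, transition)
site 12: G→C (purine→pyrimidine, transversion)
site 14: A→T (purine→pyrimidine, transversion)

6 transitions, 4 transversions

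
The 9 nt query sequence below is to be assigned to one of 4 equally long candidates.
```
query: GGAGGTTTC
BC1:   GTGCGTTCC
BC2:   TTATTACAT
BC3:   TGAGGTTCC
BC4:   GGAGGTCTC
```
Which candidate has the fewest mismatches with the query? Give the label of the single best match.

BC4

Hamming distances to query — BC1: 4; BC2: 8; BC3: 2; BC4: 1.
Smallest is BC4 with 1 mismatch.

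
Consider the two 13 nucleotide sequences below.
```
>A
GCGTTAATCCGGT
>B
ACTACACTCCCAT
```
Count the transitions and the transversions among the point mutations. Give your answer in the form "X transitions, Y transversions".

Mismatches (1-based):
base 1: G→A (purine→purine, transition)
base 3: G→T (purine→pyrimidine, transversion)
base 4: T→A (pyrimidine→purine, transversion)
base 5: T→C (pyrimidine→pyrimidine, transition)
base 7: A→C (purine→pyrimidine, transversion)
base 11: G→C (purine→pyrimidine, transversion)
base 12: G→A (purine→purine, transition)

3 transitions, 4 transversions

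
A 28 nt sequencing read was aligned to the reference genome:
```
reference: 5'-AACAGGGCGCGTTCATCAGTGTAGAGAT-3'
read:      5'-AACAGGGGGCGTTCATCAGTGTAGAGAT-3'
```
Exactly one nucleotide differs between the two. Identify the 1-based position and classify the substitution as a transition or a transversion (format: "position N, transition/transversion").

position 8, transversion

The sequences differ only at position 8: C→G (pyrimidine→purine), a transversion.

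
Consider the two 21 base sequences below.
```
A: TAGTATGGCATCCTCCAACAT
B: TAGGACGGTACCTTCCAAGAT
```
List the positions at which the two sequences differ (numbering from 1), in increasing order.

4, 6, 9, 11, 13, 19

Differences at position 4 (T→G), position 6 (T→C), position 9 (C→T), position 11 (T→C), position 13 (C→T), position 19 (C→G).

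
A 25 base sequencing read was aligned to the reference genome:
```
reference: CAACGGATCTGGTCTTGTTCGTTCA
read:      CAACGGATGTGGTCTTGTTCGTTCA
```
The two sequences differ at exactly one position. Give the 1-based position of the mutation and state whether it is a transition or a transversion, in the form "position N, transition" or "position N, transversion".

position 9, transversion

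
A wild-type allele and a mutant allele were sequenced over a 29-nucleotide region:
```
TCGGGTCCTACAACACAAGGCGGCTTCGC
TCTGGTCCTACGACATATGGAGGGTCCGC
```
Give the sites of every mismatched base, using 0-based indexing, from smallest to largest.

Scanning 0-based: 2: G/T; 11: A/G; 15: C/T; 17: A/T; 20: C/A; 23: C/G; 25: T/C.

2, 11, 15, 17, 20, 23, 25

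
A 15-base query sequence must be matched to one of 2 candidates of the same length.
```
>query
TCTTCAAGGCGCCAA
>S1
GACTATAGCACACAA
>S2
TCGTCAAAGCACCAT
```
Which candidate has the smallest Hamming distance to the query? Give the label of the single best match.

S2

Hamming distances to query — S1: 9; S2: 4.
Smallest is S2 with 4 mismatches.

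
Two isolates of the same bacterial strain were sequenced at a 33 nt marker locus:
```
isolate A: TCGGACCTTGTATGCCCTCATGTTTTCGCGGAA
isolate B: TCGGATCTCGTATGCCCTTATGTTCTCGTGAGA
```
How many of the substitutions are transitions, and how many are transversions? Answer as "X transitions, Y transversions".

Transitions (purine↔purine or pyrimidine↔pyrimidine): 6 C→T, 9 T→C, 19 C→T, 25 T→C, 29 C→T, 31 G→A, 32 A→G.
Transversions (purine↔pyrimidine): none.

7 transitions, 0 transversions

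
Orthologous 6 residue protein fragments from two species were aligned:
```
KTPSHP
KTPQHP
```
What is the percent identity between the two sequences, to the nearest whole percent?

Mismatch at position 4 (1-based): 1 of 6.
Identical positions: 5/6 = 83.33% → 83%.

83%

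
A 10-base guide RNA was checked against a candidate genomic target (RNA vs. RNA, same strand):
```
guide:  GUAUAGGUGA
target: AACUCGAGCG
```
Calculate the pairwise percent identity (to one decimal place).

Mismatches at positions 1, 2, 3, 5, 7, 8, 9, 10 (1-based): 8 of 10.
Identical positions: 2/10 = 20% → 20.0%.

20.0%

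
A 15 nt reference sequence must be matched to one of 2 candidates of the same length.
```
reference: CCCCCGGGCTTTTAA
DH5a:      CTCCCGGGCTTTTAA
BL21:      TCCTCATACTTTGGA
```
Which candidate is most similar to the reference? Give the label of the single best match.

DH5a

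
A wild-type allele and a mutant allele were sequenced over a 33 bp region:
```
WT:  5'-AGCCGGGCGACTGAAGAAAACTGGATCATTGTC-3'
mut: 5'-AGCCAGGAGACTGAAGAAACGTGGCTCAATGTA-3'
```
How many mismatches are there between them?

7

Comparing position by position, 7 sites differ: 5 (G/A), 8 (C/A), 20 (A/C), 21 (C/G), 25 (A/C), 29 (T/A), 33 (C/A).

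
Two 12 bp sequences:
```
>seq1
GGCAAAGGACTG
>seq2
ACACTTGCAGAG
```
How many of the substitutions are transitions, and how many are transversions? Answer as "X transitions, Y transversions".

Transitions (purine↔purine or pyrimidine↔pyrimidine): 1 G→A.
Transversions (purine↔pyrimidine): 2 G→C, 3 C→A, 4 A→C, 5 A→T, 6 A→T, 8 G→C, 10 C→G, 11 T→A.

1 transition, 8 transversions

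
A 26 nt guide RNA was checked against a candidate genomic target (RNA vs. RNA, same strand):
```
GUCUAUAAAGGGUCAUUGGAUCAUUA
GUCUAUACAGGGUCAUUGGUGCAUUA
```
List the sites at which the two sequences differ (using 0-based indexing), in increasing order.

7, 19, 20

Differences at site 7 (A→C), site 19 (A→U), site 20 (U→G).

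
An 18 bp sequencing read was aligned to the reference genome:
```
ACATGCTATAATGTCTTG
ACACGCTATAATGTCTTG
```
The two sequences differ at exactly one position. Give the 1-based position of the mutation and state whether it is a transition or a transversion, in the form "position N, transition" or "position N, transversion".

position 4, transition

Position 4 changes T→C. T is a pyrimidine and C is a pyrimidine, so this is a transition.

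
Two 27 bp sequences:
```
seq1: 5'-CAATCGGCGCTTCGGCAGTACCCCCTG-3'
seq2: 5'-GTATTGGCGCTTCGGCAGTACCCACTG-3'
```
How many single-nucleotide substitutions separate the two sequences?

4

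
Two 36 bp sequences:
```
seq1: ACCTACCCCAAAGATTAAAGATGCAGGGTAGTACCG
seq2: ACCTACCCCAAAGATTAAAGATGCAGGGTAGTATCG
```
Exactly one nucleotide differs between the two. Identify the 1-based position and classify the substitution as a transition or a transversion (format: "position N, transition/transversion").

The sequences differ only at position 34: C→T (pyrimidine→pyrimidine), a transition.

position 34, transition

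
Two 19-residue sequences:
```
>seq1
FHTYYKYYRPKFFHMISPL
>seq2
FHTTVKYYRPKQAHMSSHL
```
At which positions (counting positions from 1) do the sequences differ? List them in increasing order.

Differences at position 4 (Y→T), position 5 (Y→V), position 12 (F→Q), position 13 (F→A), position 16 (I→S), position 18 (P→H).

4, 5, 12, 13, 16, 18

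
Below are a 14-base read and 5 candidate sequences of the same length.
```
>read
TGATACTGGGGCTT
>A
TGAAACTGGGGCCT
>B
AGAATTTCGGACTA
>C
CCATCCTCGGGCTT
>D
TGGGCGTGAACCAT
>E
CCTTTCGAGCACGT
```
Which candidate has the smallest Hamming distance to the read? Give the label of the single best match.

A

Hamming distances to read — A: 2; B: 7; C: 4; D: 8; E: 9.
Smallest is A with 2 mismatches.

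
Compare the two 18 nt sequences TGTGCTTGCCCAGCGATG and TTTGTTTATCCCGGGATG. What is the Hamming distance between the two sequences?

6

The sequences differ at bases 2, 5, 8, 9, 12, 14 (1-based) — 6 in total.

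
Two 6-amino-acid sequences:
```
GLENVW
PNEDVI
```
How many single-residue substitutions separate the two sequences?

4

The sequences differ at positions 1, 2, 4, 6 (1-based) — 4 in total.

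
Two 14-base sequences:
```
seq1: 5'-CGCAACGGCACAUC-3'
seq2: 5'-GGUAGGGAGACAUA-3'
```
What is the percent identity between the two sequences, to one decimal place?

7 positions differ (1, 3, 5, 6, 8, 9, 14), so 7 of 14 match: 7/14 = 50%.

50.0%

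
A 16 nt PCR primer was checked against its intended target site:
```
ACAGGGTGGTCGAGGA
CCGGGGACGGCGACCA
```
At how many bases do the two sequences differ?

Comparing position by position, 7 bases differ: 1 (A/C), 3 (A/G), 7 (T/A), 8 (G/C), 10 (T/G), 14 (G/C), 15 (G/C).

7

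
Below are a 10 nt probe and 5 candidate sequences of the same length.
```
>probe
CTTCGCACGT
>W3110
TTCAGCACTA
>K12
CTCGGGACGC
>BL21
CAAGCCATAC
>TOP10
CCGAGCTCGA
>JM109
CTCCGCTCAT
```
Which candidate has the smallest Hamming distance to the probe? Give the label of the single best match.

JM109

W3110 differs at 5 bases; K12 differs at 4 bases; BL21 differs at 7 bases; TOP10 differs at 5 bases; JM109 differs at 3 bases. The closest is JM109.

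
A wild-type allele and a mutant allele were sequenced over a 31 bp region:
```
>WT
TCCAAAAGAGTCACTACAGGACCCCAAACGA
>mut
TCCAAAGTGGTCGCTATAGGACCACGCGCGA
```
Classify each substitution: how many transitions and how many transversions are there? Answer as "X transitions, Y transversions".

Mismatches (1-based):
base 7: A→G (purine→purine, transition)
base 8: G→T (purine→pyrimidine, transversion)
base 9: A→G (purine→purine, transition)
base 13: A→G (purine→purine, transition)
base 17: C→T (pyrimidine→pyrimidine, transition)
base 24: C→A (pyrimidine→purine, transversion)
base 26: A→G (purine→purine, transition)
base 27: A→C (purine→pyrimidine, transversion)
base 28: A→G (purine→purine, transition)

6 transitions, 3 transversions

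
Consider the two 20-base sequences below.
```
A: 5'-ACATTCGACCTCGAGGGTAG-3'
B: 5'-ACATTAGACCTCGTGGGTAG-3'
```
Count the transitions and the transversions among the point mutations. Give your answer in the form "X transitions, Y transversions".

0 transitions, 2 transversions

Transitions (purine↔purine or pyrimidine↔pyrimidine): none.
Transversions (purine↔pyrimidine): 6 C→A, 14 A→T.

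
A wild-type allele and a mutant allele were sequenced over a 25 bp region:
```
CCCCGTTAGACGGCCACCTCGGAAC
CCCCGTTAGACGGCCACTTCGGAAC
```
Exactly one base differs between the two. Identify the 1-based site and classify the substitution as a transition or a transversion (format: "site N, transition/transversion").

The sequences differ only at site 18: C→T (pyrimidine→pyrimidine), a transition.

site 18, transition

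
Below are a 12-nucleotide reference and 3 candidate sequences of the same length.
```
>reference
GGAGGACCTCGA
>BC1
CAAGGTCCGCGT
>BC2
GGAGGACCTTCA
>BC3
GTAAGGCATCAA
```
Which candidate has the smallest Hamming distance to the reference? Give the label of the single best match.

BC2

BC1 differs at 5 bases; BC2 differs at 2 bases; BC3 differs at 5 bases. The closest is BC2.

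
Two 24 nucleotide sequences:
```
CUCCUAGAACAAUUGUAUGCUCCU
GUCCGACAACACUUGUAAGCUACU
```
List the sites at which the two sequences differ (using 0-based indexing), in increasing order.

0, 4, 6, 11, 17, 21

Differences at site 0 (C→G), site 4 (U→G), site 6 (G→C), site 11 (A→C), site 17 (U→A), site 21 (C→A).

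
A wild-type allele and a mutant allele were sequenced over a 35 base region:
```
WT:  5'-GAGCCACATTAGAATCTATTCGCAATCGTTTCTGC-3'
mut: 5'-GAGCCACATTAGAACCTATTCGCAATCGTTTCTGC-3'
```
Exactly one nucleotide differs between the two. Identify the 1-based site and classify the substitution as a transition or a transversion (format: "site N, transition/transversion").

The sequences differ only at site 15: T→C (pyrimidine→pyrimidine), a transition.

site 15, transition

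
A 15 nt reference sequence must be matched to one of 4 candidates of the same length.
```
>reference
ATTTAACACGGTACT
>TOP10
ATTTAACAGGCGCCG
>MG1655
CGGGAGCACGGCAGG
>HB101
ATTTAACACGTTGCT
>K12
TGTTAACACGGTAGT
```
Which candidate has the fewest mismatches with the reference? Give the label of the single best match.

Hamming distances to reference — TOP10: 5; MG1655: 8; HB101: 2; K12: 3.
Smallest is HB101 with 2 mismatches.

HB101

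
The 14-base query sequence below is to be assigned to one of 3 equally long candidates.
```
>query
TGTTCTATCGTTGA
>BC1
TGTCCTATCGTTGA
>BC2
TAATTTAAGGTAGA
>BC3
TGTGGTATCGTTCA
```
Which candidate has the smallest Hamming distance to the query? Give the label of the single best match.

BC1

Hamming distances to query — BC1: 1; BC2: 6; BC3: 3.
Smallest is BC1 with 1 mismatch.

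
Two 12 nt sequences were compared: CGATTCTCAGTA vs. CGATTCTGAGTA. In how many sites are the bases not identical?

The sequences differ at sites 8 (1-based) — 1 in total.

1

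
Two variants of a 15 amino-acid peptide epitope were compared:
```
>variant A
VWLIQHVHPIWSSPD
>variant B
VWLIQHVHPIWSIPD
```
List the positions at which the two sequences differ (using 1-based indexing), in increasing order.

13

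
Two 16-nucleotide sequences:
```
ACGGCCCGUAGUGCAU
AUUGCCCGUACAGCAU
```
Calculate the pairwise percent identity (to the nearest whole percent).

75%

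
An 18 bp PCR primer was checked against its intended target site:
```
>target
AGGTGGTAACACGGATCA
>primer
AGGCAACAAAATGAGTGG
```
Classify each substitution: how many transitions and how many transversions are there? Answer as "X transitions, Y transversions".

8 transitions, 2 transversions

Transitions (purine↔purine or pyrimidine↔pyrimidine): 4 T→C, 5 G→A, 6 G→A, 7 T→C, 12 C→T, 14 G→A, 15 A→G, 18 A→G.
Transversions (purine↔pyrimidine): 10 C→A, 17 C→G.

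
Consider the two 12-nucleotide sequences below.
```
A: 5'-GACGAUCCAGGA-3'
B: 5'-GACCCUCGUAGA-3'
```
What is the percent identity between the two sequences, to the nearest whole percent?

5 positions differ (4, 5, 8, 9, 10), so 7 of 12 match: 7/12 = 58.33%.

58%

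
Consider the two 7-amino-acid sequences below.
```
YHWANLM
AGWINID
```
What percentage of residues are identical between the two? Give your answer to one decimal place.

Mismatches at positions 1, 2, 4, 6, 7 (1-based): 5 of 7.
Identical positions: 2/7 = 28.57% → 28.6%.

28.6%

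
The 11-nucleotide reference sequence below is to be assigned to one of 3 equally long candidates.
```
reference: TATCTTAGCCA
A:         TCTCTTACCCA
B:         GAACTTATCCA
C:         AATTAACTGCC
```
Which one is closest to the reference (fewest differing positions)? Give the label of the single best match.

Hamming distances to reference — A: 2; B: 3; C: 8.
Smallest is A with 2 mismatches.

A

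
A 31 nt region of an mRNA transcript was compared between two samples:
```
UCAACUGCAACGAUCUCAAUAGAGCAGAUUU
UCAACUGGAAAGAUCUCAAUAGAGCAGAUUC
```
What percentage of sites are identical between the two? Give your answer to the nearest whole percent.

90%

3 positions differ (8, 11, 31), so 28 of 31 match: 28/31 = 90.32%.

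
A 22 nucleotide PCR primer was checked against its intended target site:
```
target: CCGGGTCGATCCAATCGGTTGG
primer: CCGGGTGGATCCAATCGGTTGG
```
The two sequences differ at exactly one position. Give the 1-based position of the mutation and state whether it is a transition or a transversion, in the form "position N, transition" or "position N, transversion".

position 7, transversion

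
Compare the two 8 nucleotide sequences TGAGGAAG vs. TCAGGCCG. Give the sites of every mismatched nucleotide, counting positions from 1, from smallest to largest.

Scanning 1-based: 2: G/C; 6: A/C; 7: A/C.

2, 6, 7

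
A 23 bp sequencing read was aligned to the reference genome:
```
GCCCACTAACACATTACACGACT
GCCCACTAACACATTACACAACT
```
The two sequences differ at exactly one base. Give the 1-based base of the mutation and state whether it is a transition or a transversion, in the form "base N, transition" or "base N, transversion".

Base 20 changes G→A. G is a purine and A is a purine, so this is a transition.

base 20, transition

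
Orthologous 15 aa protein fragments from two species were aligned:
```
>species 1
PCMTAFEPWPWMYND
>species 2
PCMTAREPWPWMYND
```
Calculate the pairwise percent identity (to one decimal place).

Mismatch at position 6 (1-based): 1 of 15.
Identical positions: 14/15 = 93.33% → 93.3%.

93.3%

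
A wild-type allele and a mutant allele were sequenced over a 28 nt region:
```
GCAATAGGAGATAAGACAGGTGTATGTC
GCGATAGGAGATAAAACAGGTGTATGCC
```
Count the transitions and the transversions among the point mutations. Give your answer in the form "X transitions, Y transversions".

Mismatches (1-based):
position 3: A→G (purine→purine, transition)
position 15: G→A (purine→purine, transition)
position 27: T→C (pyrimidine→pyrimidine, transition)

3 transitions, 0 transversions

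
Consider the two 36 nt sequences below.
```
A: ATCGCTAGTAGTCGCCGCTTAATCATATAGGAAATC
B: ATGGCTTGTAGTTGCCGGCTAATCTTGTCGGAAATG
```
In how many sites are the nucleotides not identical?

9

The sequences differ at sites 3, 7, 13, 18, 19, 25, 27, 29, 36 (1-based) — 9 in total.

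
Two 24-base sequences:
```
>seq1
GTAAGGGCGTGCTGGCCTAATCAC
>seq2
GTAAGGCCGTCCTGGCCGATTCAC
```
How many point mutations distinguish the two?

Mismatches (1-based): site 7: G→C; site 11: G→C; site 18: T→G; site 20: A→T.

4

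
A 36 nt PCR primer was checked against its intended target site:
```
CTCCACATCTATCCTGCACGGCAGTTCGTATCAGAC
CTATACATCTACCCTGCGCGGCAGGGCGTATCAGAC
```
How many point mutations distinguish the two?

6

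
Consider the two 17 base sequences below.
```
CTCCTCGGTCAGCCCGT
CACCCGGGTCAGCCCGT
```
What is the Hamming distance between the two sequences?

3

Mismatches (1-based): site 2: T→A; site 5: T→C; site 6: C→G.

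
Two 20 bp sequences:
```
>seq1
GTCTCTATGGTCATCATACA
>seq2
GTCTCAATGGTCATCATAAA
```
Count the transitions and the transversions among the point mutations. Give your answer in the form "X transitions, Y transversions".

Transitions (purine↔purine or pyrimidine↔pyrimidine): none.
Transversions (purine↔pyrimidine): 6 T→A, 19 C→A.

0 transitions, 2 transversions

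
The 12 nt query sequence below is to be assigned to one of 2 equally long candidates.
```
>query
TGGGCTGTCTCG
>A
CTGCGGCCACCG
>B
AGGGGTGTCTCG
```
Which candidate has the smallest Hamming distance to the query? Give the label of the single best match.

B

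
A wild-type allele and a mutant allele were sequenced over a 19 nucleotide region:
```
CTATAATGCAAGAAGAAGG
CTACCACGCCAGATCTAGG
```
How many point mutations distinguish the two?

7

Comparing position by position, 7 positions differ: 4 (T/C), 5 (A/C), 7 (T/C), 10 (A/C), 14 (A/T), 15 (G/C), 16 (A/T).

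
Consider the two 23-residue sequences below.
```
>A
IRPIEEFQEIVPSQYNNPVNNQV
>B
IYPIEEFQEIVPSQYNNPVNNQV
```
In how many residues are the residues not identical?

1

Mismatches (1-based): residue 2: R→Y.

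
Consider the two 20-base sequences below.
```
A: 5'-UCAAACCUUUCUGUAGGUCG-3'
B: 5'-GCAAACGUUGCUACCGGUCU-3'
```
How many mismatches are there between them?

Comparing position by position, 7 sites differ: 1 (U/G), 7 (C/G), 10 (U/G), 13 (G/A), 14 (U/C), 15 (A/C), 20 (G/U).

7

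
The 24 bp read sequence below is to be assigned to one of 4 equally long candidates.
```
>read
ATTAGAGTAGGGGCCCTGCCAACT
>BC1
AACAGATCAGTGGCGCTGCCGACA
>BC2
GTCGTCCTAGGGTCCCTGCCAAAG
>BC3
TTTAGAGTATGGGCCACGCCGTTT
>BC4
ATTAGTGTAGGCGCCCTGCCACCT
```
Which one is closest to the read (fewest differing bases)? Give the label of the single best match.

BC1 differs at 8 bases; BC2 differs at 9 bases; BC3 differs at 7 bases; BC4 differs at 3 bases. The closest is BC4.

BC4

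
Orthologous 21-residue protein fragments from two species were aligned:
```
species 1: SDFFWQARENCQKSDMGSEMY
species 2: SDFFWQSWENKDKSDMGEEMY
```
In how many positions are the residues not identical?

5

Comparing position by position, 5 positions differ: 7 (A/S), 8 (R/W), 11 (C/K), 12 (Q/D), 18 (S/E).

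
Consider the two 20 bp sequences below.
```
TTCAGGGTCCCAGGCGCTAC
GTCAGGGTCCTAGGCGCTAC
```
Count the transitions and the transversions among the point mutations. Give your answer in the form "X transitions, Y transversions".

1 transition, 1 transversion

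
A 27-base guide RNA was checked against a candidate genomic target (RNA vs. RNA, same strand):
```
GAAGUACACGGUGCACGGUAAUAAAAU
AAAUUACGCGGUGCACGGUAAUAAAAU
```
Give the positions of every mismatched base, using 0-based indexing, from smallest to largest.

Differences at position 0 (G→A), position 3 (G→U), position 7 (A→G).

0, 3, 7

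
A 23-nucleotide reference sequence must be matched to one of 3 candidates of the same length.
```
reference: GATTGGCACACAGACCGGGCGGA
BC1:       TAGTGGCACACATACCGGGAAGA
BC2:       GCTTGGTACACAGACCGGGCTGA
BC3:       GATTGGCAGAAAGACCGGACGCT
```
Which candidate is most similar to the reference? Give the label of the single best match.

BC2

BC1 differs at 5 bases; BC2 differs at 3 bases; BC3 differs at 5 bases. The closest is BC2.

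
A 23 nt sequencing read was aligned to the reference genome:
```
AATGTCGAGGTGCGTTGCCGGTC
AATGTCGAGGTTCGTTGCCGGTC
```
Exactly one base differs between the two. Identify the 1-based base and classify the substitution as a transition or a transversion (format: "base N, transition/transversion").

The sequences differ only at base 12: G→T (purine→pyrimidine), a transversion.

base 12, transversion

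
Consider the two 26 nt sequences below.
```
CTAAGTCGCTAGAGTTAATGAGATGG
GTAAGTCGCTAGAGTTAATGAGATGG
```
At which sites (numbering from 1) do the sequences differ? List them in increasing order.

1

Differences at site 1 (C→G).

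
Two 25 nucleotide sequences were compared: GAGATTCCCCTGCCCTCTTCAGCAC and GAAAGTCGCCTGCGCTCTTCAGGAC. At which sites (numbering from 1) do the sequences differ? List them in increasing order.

Differences at site 3 (G→A), site 5 (T→G), site 8 (C→G), site 14 (C→G), site 23 (C→G).

3, 5, 8, 14, 23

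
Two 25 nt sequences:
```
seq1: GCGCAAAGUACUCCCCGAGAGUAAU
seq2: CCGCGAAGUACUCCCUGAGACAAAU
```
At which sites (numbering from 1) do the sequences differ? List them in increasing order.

1, 5, 16, 21, 22

Differences at site 1 (G→C), site 5 (A→G), site 16 (C→U), site 21 (G→C), site 22 (U→A).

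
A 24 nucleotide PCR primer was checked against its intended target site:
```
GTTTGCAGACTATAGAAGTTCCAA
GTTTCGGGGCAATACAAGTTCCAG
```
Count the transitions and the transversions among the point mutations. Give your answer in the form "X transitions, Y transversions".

Transitions (purine↔purine or pyrimidine↔pyrimidine): 7 A→G, 9 A→G, 24 A→G.
Transversions (purine↔pyrimidine): 5 G→C, 6 C→G, 11 T→A, 15 G→C.

3 transitions, 4 transversions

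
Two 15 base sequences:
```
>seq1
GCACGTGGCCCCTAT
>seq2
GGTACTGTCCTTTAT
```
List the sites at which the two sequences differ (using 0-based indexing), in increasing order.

Scanning 0-based: 1: C/G; 2: A/T; 3: C/A; 4: G/C; 7: G/T; 10: C/T; 11: C/T.

1, 2, 3, 4, 7, 10, 11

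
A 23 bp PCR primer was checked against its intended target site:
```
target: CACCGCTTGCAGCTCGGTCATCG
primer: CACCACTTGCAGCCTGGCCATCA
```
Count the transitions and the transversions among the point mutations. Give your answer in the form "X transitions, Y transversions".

5 transitions, 0 transversions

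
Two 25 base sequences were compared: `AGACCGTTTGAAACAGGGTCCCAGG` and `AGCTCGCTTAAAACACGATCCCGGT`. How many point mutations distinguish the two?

8

Comparing position by position, 8 bases differ: 3 (A/C), 4 (C/T), 7 (T/C), 10 (G/A), 16 (G/C), 18 (G/A), 23 (A/G), 25 (G/T).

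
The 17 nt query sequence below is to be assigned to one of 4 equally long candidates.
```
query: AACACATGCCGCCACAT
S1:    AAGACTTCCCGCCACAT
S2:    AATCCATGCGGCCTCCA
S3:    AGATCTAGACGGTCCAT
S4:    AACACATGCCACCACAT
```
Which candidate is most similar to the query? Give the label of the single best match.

S4

Hamming distances to query — S1: 3; S2: 6; S3: 9; S4: 1.
Smallest is S4 with 1 mismatch.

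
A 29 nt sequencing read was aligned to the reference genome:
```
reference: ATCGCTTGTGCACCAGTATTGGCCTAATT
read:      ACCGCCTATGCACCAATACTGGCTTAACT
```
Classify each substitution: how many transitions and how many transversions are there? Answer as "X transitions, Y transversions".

Mismatches (1-based):
position 2: T→C (pyrimidine→pyrimidine, transition)
position 6: T→C (pyrimidine→pyrimidine, transition)
position 8: G→A (purine→purine, transition)
position 16: G→A (purine→purine, transition)
position 19: T→C (pyrimidine→pyrimidine, transition)
position 24: C→T (pyrimidine→pyrimidine, transition)
position 28: T→C (pyrimidine→pyrimidine, transition)

7 transitions, 0 transversions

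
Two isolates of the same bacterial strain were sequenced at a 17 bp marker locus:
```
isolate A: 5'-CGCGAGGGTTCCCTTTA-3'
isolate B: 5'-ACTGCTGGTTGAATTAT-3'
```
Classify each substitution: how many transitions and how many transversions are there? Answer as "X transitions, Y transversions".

Transitions (purine↔purine or pyrimidine↔pyrimidine): 3 C→T.
Transversions (purine↔pyrimidine): 1 C→A, 2 G→C, 5 A→C, 6 G→T, 11 C→G, 12 C→A, 13 C→A, 16 T→A, 17 A→T.

1 transition, 9 transversions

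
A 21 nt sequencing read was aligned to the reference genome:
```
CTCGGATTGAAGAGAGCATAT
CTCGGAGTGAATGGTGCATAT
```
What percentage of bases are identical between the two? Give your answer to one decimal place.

Mismatches at positions 7, 12, 13, 15 (1-based): 4 of 21.
Identical positions: 17/21 = 80.95% → 81.0%.

81.0%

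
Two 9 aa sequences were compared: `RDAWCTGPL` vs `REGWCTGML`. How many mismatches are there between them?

Comparing position by position, 3 residues differ: 2 (D/E), 3 (A/G), 8 (P/M).

3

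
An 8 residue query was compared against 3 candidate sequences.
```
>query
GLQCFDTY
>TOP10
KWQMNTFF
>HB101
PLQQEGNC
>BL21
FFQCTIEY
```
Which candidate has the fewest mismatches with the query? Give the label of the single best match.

BL21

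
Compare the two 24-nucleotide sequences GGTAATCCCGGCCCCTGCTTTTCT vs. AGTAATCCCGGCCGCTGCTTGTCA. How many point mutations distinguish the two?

4

Comparing position by position, 4 bases differ: 1 (G/A), 14 (C/G), 21 (T/G), 24 (T/A).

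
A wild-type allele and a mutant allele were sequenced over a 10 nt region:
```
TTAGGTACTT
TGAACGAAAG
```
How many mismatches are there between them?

7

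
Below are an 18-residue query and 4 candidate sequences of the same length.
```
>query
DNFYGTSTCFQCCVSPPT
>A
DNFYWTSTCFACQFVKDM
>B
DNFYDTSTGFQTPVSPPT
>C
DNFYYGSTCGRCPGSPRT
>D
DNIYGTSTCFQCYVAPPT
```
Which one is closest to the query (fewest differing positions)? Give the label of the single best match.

Hamming distances to query — A: 8; B: 4; C: 7; D: 3.
Smallest is D with 3 mismatches.

D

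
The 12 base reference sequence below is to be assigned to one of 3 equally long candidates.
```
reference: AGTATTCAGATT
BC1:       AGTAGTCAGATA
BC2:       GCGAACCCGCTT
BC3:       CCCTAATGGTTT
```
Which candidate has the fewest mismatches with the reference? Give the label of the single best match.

BC1 differs at 2 bases; BC2 differs at 7 bases; BC3 differs at 9 bases. The closest is BC1.

BC1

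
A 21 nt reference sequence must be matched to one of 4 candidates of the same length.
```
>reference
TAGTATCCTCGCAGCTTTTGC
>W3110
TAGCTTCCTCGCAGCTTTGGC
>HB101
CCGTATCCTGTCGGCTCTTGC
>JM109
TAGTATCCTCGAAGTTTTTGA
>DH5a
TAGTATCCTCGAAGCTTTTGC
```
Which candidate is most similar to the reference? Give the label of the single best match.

DH5a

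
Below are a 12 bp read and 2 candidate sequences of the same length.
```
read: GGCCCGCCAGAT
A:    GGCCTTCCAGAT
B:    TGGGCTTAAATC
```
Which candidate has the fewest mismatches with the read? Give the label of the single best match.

A differs at 2 sites; B differs at 9 sites. The closest is A.

A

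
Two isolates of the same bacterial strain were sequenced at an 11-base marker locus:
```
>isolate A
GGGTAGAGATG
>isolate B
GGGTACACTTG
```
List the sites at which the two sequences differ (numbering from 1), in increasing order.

6, 8, 9

Scanning 1-based: 6: G/C; 8: G/C; 9: A/T.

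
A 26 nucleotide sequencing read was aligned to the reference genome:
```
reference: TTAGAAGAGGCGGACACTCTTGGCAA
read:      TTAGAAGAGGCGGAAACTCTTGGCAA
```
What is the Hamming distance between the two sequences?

Mismatches (1-based): base 15: C→A.

1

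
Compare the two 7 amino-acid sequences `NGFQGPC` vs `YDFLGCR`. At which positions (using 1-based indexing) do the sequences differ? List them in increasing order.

Differences at position 1 (N→Y), position 2 (G→D), position 4 (Q→L), position 6 (P→C), position 7 (C→R).

1, 2, 4, 6, 7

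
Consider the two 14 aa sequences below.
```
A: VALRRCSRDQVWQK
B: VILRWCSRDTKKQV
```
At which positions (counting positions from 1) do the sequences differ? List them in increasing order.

2, 5, 10, 11, 12, 14

Scanning 1-based: 2: A/I; 5: R/W; 10: Q/T; 11: V/K; 12: W/K; 14: K/V.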